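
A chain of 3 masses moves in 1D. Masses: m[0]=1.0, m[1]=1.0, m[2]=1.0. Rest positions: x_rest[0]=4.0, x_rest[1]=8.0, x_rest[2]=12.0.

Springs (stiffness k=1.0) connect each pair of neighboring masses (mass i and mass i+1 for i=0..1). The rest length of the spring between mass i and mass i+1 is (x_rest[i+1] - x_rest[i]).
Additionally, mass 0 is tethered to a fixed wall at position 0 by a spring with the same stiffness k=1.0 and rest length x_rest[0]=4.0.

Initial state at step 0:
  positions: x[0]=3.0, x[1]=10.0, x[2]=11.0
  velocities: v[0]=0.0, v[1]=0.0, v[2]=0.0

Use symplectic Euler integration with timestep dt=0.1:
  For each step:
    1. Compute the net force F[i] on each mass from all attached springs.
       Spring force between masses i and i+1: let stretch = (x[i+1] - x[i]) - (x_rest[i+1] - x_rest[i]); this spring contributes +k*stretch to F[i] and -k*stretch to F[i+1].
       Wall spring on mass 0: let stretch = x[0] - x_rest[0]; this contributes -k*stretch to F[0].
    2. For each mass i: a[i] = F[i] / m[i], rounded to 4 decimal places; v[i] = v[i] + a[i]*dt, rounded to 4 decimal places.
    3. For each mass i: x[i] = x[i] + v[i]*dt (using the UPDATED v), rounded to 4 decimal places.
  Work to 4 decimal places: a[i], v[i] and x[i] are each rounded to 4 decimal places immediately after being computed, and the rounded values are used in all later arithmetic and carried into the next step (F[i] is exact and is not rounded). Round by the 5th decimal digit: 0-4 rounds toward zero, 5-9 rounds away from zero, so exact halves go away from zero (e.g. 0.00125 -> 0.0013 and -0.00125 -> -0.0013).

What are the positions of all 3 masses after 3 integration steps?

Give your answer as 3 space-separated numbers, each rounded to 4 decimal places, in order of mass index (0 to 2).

Answer: 3.2331 9.6494 11.1755

Derivation:
Step 0: x=[3.0000 10.0000 11.0000] v=[0.0000 0.0000 0.0000]
Step 1: x=[3.0400 9.9400 11.0300] v=[0.4000 -0.6000 0.3000]
Step 2: x=[3.1186 9.8219 11.0891] v=[0.7860 -1.1810 0.5910]
Step 3: x=[3.2331 9.6494 11.1755] v=[1.1445 -1.7246 0.8643]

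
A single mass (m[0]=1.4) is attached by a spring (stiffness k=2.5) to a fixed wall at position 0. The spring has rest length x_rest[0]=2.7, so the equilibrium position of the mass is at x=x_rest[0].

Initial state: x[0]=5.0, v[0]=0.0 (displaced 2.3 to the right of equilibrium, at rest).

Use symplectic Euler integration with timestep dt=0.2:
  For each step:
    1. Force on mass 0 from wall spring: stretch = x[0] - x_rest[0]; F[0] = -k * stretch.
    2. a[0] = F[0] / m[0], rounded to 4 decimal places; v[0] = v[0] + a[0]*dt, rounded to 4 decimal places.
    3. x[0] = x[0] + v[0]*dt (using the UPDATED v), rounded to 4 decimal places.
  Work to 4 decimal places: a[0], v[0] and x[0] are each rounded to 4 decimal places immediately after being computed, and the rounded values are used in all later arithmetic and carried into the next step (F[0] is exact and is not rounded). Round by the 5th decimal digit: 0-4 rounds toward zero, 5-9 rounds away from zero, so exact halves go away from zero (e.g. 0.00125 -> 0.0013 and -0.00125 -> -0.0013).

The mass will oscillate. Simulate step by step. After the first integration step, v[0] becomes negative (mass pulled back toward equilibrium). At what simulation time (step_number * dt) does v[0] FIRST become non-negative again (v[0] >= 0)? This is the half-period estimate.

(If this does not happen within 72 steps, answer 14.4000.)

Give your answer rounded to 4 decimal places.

Step 0: x=[5.0000] v=[0.0000]
Step 1: x=[4.8357] v=[-0.8214]
Step 2: x=[4.5189] v=[-1.5842]
Step 3: x=[4.0721] v=[-2.2338]
Step 4: x=[3.5273] v=[-2.7238]
Step 5: x=[2.9234] v=[-3.0193]
Step 6: x=[2.3036] v=[-3.0991]
Step 7: x=[1.7121] v=[-2.9575]
Step 8: x=[1.1912] v=[-2.6047]
Step 9: x=[0.7780] v=[-2.0658]
Step 10: x=[0.5021] v=[-1.3794]
Step 11: x=[0.3832] v=[-0.5944]
Step 12: x=[0.4298] v=[0.2330]
First v>=0 after going negative at step 12, time=2.4000

Answer: 2.4000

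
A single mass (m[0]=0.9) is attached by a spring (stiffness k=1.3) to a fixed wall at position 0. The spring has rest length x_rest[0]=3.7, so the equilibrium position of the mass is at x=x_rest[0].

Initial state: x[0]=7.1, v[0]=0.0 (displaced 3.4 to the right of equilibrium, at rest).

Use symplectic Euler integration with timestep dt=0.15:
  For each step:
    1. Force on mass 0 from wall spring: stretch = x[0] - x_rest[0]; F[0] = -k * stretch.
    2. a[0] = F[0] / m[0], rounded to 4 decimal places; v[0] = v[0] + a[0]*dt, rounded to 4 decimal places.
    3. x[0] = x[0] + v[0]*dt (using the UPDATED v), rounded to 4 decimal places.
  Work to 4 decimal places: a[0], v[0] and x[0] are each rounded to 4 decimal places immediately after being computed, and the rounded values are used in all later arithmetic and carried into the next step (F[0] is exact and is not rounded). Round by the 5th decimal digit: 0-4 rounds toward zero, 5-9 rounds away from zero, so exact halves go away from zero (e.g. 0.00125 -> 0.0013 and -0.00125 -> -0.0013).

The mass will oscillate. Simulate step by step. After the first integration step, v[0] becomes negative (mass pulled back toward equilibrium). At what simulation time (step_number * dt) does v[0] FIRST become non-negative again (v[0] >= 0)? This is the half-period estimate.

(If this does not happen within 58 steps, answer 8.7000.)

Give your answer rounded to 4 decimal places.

Answer: 2.7000

Derivation:
Step 0: x=[7.1000] v=[0.0000]
Step 1: x=[6.9895] v=[-0.7367]
Step 2: x=[6.7721] v=[-1.4494]
Step 3: x=[6.4549] v=[-2.1150]
Step 4: x=[6.0481] v=[-2.7119]
Step 5: x=[5.5650] v=[-3.2207]
Step 6: x=[5.0213] v=[-3.6248]
Step 7: x=[4.4346] v=[-3.9111]
Step 8: x=[3.8241] v=[-4.0703]
Step 9: x=[3.2095] v=[-4.0972]
Step 10: x=[2.6109] v=[-3.9909]
Step 11: x=[2.0477] v=[-3.7549]
Step 12: x=[1.5382] v=[-3.3969]
Step 13: x=[1.0989] v=[-2.9285]
Step 14: x=[0.7442] v=[-2.3649]
Step 15: x=[0.4855] v=[-1.7245]
Step 16: x=[0.3313] v=[-1.0280]
Step 17: x=[0.2866] v=[-0.2981]
Step 18: x=[0.3528] v=[0.4415]
First v>=0 after going negative at step 18, time=2.7000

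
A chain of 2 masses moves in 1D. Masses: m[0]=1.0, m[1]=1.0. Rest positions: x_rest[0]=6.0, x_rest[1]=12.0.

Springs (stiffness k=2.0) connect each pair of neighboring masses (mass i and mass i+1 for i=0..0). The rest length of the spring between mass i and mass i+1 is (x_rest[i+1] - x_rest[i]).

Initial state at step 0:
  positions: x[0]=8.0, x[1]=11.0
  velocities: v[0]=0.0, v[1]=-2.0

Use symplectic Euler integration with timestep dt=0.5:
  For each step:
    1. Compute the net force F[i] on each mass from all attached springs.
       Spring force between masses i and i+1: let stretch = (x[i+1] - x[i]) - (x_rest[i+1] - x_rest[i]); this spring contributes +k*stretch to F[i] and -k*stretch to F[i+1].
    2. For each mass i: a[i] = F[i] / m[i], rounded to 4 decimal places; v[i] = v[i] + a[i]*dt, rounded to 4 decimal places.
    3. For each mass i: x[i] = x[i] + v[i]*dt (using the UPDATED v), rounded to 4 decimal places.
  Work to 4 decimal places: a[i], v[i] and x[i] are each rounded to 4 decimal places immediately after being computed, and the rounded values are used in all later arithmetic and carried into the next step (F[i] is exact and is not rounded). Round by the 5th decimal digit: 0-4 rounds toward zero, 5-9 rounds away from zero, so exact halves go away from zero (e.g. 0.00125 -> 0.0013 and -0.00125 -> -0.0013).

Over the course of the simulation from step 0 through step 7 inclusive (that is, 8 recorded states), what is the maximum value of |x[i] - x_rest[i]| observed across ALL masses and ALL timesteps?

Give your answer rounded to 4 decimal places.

Step 0: x=[8.0000 11.0000] v=[0.0000 -2.0000]
Step 1: x=[6.5000 11.5000] v=[-3.0000 1.0000]
Step 2: x=[4.5000 12.5000] v=[-4.0000 2.0000]
Step 3: x=[3.5000 12.5000] v=[-2.0000 0.0000]
Step 4: x=[4.0000 11.0000] v=[1.0000 -3.0000]
Step 5: x=[5.0000 9.0000] v=[2.0000 -4.0000]
Step 6: x=[5.0000 8.0000] v=[0.0000 -2.0000]
Step 7: x=[3.5000 8.5000] v=[-3.0000 1.0000]
Max displacement = 4.0000

Answer: 4.0000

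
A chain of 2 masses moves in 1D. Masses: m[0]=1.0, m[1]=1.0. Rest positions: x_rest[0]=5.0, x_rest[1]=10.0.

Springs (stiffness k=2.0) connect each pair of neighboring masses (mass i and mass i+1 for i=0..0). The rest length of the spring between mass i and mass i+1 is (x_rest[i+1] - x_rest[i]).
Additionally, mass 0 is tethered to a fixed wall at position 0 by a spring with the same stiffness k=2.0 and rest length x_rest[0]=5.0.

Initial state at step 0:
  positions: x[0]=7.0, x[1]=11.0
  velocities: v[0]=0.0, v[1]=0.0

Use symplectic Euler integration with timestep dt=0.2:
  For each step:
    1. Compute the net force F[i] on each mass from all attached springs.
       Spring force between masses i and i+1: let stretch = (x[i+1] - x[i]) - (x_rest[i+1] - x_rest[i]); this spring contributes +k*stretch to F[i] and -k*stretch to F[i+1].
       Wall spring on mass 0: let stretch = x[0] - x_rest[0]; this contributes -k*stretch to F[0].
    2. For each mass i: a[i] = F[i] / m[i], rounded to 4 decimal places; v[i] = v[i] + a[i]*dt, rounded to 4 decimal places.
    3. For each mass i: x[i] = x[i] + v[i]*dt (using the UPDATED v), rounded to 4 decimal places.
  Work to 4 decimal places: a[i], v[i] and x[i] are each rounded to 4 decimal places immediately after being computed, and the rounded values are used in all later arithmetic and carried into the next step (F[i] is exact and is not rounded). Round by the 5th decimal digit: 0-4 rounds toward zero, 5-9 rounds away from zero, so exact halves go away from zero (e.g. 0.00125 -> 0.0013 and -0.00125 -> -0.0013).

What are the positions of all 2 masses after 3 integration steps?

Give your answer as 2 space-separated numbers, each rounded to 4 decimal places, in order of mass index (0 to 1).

Answer: 5.7748 11.3576

Derivation:
Step 0: x=[7.0000 11.0000] v=[0.0000 0.0000]
Step 1: x=[6.7600 11.0800] v=[-1.2000 0.4000]
Step 2: x=[6.3248 11.2144] v=[-2.1760 0.6720]
Step 3: x=[5.7748 11.3576] v=[-2.7501 0.7162]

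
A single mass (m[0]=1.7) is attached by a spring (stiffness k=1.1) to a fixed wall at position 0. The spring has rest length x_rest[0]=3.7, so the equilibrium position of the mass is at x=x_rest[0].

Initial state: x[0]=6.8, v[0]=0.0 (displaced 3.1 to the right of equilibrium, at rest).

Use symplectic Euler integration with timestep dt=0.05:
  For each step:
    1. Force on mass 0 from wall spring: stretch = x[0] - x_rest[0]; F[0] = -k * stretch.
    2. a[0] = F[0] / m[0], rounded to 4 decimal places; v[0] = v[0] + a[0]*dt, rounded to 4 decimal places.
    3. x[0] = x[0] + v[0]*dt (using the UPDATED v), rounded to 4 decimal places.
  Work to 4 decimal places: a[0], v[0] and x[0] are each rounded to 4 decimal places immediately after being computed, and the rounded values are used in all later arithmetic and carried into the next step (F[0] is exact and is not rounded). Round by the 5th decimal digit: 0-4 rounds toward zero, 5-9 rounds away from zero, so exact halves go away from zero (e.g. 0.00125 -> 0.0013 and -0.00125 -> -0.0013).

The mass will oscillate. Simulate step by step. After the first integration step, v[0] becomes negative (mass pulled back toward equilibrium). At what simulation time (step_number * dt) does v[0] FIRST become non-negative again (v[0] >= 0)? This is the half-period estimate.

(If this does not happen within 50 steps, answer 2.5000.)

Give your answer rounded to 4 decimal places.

Answer: 2.5000

Derivation:
Step 0: x=[6.8000] v=[0.0000]
Step 1: x=[6.7950] v=[-0.1003]
Step 2: x=[6.7850] v=[-0.2004]
Step 3: x=[6.7700] v=[-0.3002]
Step 4: x=[6.7500] v=[-0.3995]
Step 5: x=[6.7251] v=[-0.4982]
Step 6: x=[6.6953] v=[-0.5961]
Step 7: x=[6.6607] v=[-0.6930]
Step 8: x=[6.6213] v=[-0.7888]
Step 9: x=[6.5771] v=[-0.8833]
Step 10: x=[6.5283] v=[-0.9764]
Step 11: x=[6.4749] v=[-1.0679]
Step 12: x=[6.4170] v=[-1.1577]
Step 13: x=[6.3547] v=[-1.2456]
Step 14: x=[6.2881] v=[-1.3315]
Step 15: x=[6.2173] v=[-1.4152]
Step 16: x=[6.1425] v=[-1.4966]
Step 17: x=[6.0637] v=[-1.5756]
Step 18: x=[5.9811] v=[-1.6521]
Step 19: x=[5.8948] v=[-1.7259]
Step 20: x=[5.8050] v=[-1.7969]
Step 21: x=[5.7118] v=[-1.8650]
Step 22: x=[5.6153] v=[-1.9301]
Step 23: x=[5.5157] v=[-1.9921]
Step 24: x=[5.4132] v=[-2.0508]
Step 25: x=[5.3079] v=[-2.1062]
Step 26: x=[5.2000] v=[-2.1582]
Step 27: x=[5.0897] v=[-2.2067]
Step 28: x=[4.9771] v=[-2.2517]
Step 29: x=[4.8625] v=[-2.2930]
Step 30: x=[4.7460] v=[-2.3306]
Step 31: x=[4.6278] v=[-2.3644]
Step 32: x=[4.5081] v=[-2.3944]
Step 33: x=[4.3871] v=[-2.4205]
Step 34: x=[4.2650] v=[-2.4427]
Step 35: x=[4.1420] v=[-2.4610]
Step 36: x=[4.0182] v=[-2.4753]
Step 37: x=[3.8939] v=[-2.4856]
Step 38: x=[3.7693] v=[-2.4919]
Step 39: x=[3.6446] v=[-2.4941]
Step 40: x=[3.5200] v=[-2.4923]
Step 41: x=[3.3957] v=[-2.4865]
Step 42: x=[3.2719] v=[-2.4767]
Step 43: x=[3.1488] v=[-2.4629]
Step 44: x=[3.0265] v=[-2.4451]
Step 45: x=[2.9053] v=[-2.4233]
Step 46: x=[2.7854] v=[-2.3976]
Step 47: x=[2.6670] v=[-2.3680]
Step 48: x=[2.5503] v=[-2.3346]
Step 49: x=[2.4354] v=[-2.2974]
Step 50: x=[2.3226] v=[-2.2565]
v[0] did not become non-negative within 50 steps; using fallback time=2.5000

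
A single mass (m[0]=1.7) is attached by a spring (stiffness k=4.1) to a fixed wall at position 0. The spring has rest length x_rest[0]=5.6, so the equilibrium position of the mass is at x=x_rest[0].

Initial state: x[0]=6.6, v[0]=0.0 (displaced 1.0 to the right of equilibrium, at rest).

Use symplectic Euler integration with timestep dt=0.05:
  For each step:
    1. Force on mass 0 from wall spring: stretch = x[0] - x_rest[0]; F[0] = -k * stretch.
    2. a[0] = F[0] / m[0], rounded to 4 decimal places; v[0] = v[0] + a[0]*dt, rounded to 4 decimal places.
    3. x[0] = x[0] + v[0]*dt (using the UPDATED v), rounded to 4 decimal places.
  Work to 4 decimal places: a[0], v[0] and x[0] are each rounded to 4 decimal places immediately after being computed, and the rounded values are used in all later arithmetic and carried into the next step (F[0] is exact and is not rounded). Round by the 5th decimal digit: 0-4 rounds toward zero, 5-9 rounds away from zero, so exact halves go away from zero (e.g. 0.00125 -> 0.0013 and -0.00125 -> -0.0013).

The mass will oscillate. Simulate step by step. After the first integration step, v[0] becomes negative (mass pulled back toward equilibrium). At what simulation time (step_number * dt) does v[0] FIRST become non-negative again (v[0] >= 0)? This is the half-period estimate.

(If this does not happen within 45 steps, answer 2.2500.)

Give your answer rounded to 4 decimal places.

Answer: 2.0500

Derivation:
Step 0: x=[6.6000] v=[0.0000]
Step 1: x=[6.5940] v=[-0.1206]
Step 2: x=[6.5820] v=[-0.2405]
Step 3: x=[6.5641] v=[-0.3589]
Step 4: x=[6.5403] v=[-0.4752]
Step 5: x=[6.5109] v=[-0.5886]
Step 6: x=[6.4760] v=[-0.6984]
Step 7: x=[6.4358] v=[-0.8040]
Step 8: x=[6.3906] v=[-0.9048]
Step 9: x=[6.3406] v=[-1.0001]
Step 10: x=[6.2861] v=[-1.0894]
Step 11: x=[6.2275] v=[-1.1721]
Step 12: x=[6.1651] v=[-1.2478]
Step 13: x=[6.0993] v=[-1.3159]
Step 14: x=[6.0305] v=[-1.3761]
Step 15: x=[5.9591] v=[-1.4280]
Step 16: x=[5.8855] v=[-1.4713]
Step 17: x=[5.8102] v=[-1.5057]
Step 18: x=[5.7336] v=[-1.5311]
Step 19: x=[5.6562] v=[-1.5472]
Step 20: x=[5.5785] v=[-1.5540]
Step 21: x=[5.5009] v=[-1.5514]
Step 22: x=[5.4239] v=[-1.5395]
Step 23: x=[5.3480] v=[-1.5183]
Step 24: x=[5.2736] v=[-1.4879]
Step 25: x=[5.2012] v=[-1.4485]
Step 26: x=[5.1312] v=[-1.4004]
Step 27: x=[5.0640] v=[-1.3439]
Step 28: x=[5.0000] v=[-1.2793]
Step 29: x=[4.9397] v=[-1.2069]
Step 30: x=[4.8833] v=[-1.1273]
Step 31: x=[4.8313] v=[-1.0409]
Step 32: x=[4.7839] v=[-0.9482]
Step 33: x=[4.7414] v=[-0.8498]
Step 34: x=[4.7041] v=[-0.7463]
Step 35: x=[4.6722] v=[-0.6383]
Step 36: x=[4.6459] v=[-0.5264]
Step 37: x=[4.6253] v=[-0.4113]
Step 38: x=[4.6106] v=[-0.2938]
Step 39: x=[4.6019] v=[-0.1745]
Step 40: x=[4.5992] v=[-0.0541]
Step 41: x=[4.6025] v=[0.0666]
First v>=0 after going negative at step 41, time=2.0500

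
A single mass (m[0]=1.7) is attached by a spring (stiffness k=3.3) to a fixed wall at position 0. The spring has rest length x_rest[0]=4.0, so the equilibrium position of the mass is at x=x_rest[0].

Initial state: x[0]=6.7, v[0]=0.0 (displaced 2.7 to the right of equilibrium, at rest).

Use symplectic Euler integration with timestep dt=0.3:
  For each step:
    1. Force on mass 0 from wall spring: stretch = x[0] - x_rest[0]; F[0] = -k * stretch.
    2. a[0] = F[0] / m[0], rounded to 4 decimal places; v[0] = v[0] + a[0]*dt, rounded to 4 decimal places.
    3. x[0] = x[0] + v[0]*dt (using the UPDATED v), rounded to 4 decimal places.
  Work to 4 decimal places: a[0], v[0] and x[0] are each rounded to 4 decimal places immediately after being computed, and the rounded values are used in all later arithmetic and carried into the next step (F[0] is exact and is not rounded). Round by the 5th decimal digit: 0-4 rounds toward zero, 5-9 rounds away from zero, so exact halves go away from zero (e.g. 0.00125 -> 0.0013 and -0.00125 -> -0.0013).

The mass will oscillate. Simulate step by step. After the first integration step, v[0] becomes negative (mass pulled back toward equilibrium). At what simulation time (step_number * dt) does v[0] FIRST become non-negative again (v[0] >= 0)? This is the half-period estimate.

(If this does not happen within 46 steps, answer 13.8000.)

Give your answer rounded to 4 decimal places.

Step 0: x=[6.7000] v=[0.0000]
Step 1: x=[6.2283] v=[-1.5724]
Step 2: x=[5.3673] v=[-2.8701]
Step 3: x=[4.2674] v=[-3.6664]
Step 4: x=[3.1208] v=[-3.8221]
Step 5: x=[2.1278] v=[-3.3101]
Step 6: x=[1.4619] v=[-2.2198]
Step 7: x=[1.2394] v=[-0.7417]
Step 8: x=[1.4992] v=[0.8659]
First v>=0 after going negative at step 8, time=2.4000

Answer: 2.4000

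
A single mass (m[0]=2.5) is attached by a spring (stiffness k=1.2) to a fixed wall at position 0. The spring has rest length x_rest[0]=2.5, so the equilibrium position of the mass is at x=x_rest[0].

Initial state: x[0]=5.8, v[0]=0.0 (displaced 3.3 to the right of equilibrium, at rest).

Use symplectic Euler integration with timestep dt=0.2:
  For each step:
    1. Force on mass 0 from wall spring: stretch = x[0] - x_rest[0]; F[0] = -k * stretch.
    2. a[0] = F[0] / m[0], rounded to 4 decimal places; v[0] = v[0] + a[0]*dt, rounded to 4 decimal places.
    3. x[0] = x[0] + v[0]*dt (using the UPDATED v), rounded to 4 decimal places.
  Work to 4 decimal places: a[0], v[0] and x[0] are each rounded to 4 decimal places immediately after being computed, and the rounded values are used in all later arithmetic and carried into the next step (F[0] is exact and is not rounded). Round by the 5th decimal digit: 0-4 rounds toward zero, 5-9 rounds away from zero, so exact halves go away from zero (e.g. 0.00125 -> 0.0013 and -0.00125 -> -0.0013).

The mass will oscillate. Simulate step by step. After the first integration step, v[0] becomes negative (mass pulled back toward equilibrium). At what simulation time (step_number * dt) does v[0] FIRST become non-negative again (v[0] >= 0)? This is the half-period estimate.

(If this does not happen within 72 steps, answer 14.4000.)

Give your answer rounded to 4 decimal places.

Step 0: x=[5.8000] v=[0.0000]
Step 1: x=[5.7366] v=[-0.3168]
Step 2: x=[5.6111] v=[-0.6275]
Step 3: x=[5.4259] v=[-0.9262]
Step 4: x=[5.1845] v=[-1.2071]
Step 5: x=[4.8915] v=[-1.4648]
Step 6: x=[4.5526] v=[-1.6944]
Step 7: x=[4.1743] v=[-1.8914]
Step 8: x=[3.7639] v=[-2.0521]
Step 9: x=[3.3292] v=[-2.1734]
Step 10: x=[2.8786] v=[-2.2530]
Step 11: x=[2.4207] v=[-2.2893]
Step 12: x=[1.9644] v=[-2.2817]
Step 13: x=[1.5183] v=[-2.2303]
Step 14: x=[1.0911] v=[-2.1361]
Step 15: x=[0.6909] v=[-2.0008]
Step 16: x=[0.3255] v=[-1.8271]
Step 17: x=[0.0018] v=[-1.6183]
Step 18: x=[-0.2739] v=[-1.3785]
Step 19: x=[-0.4963] v=[-1.1122]
Step 20: x=[-0.6612] v=[-0.8246]
Step 21: x=[-0.7654] v=[-0.5211]
Step 22: x=[-0.8069] v=[-0.2076]
Step 23: x=[-0.7849] v=[0.1099]
First v>=0 after going negative at step 23, time=4.6000

Answer: 4.6000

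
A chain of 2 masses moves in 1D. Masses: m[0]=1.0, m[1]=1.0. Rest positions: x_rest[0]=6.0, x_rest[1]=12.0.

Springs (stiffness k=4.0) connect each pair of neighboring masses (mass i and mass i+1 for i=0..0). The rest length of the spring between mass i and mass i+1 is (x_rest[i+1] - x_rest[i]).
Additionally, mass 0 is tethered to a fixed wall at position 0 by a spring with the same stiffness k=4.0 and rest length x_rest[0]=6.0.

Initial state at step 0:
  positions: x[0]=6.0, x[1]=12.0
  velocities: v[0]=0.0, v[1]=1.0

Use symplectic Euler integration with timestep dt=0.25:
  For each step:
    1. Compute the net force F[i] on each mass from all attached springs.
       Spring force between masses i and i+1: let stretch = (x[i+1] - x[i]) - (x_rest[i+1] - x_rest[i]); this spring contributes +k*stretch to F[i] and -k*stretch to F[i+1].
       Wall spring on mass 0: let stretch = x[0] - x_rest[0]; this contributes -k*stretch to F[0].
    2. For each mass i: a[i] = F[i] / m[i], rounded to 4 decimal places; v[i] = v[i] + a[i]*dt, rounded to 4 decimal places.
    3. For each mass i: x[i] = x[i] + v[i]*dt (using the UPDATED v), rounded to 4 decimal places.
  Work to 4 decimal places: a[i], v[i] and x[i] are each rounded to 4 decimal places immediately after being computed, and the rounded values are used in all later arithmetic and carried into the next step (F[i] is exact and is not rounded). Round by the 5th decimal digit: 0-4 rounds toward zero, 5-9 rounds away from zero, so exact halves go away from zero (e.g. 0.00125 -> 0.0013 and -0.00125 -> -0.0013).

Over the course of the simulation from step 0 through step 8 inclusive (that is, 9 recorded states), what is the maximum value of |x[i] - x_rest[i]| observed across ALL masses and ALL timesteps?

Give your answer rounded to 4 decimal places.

Answer: 0.5430

Derivation:
Step 0: x=[6.0000 12.0000] v=[0.0000 1.0000]
Step 1: x=[6.0000 12.2500] v=[0.0000 1.0000]
Step 2: x=[6.0625 12.4375] v=[0.2500 0.7500]
Step 3: x=[6.2031 12.5313] v=[0.5625 0.3750]
Step 4: x=[6.3750 12.5430] v=[0.6876 0.0468]
Step 5: x=[6.4952 12.5127] v=[0.4806 -0.1212]
Step 6: x=[6.4959 12.4780] v=[0.0029 -0.1387]
Step 7: x=[6.3682 12.4478] v=[-0.5109 -0.1208]
Step 8: x=[6.1683 12.3977] v=[-0.7995 -0.2004]
Max displacement = 0.5430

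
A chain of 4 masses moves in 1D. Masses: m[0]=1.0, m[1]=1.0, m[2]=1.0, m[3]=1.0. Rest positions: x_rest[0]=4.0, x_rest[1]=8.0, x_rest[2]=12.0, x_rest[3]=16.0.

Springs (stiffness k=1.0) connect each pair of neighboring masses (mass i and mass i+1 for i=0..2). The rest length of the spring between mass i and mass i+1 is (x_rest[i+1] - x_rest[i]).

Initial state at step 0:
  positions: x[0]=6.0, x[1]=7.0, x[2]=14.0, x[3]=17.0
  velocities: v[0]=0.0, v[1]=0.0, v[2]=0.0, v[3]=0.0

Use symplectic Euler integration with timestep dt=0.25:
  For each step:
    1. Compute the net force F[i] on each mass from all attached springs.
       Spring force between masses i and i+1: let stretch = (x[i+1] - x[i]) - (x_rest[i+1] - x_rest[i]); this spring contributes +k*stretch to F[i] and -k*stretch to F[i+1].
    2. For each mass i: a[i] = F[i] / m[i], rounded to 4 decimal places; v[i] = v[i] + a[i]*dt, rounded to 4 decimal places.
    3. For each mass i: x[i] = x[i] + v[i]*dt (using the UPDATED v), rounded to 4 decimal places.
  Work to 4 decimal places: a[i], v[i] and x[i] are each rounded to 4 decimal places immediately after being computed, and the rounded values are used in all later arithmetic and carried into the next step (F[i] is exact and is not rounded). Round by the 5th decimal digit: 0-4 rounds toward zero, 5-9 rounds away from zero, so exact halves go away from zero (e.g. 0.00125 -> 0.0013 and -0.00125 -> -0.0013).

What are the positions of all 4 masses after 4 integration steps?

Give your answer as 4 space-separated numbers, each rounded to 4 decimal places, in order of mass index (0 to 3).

Step 0: x=[6.0000 7.0000 14.0000 17.0000] v=[0.0000 0.0000 0.0000 0.0000]
Step 1: x=[5.8125 7.3750 13.7500 17.0625] v=[-0.7500 1.5000 -1.0000 0.2500]
Step 2: x=[5.4727 8.0508 13.3086 17.1680] v=[-1.3594 2.7031 -1.7656 0.4219]
Step 3: x=[5.0440 8.8941 12.7798 17.2823] v=[-1.7149 3.3730 -2.1152 0.4571]
Step 4: x=[4.6059 9.7396 12.2896 17.3652] v=[-1.7524 3.3819 -1.9610 0.3315]

Answer: 4.6059 9.7396 12.2896 17.3652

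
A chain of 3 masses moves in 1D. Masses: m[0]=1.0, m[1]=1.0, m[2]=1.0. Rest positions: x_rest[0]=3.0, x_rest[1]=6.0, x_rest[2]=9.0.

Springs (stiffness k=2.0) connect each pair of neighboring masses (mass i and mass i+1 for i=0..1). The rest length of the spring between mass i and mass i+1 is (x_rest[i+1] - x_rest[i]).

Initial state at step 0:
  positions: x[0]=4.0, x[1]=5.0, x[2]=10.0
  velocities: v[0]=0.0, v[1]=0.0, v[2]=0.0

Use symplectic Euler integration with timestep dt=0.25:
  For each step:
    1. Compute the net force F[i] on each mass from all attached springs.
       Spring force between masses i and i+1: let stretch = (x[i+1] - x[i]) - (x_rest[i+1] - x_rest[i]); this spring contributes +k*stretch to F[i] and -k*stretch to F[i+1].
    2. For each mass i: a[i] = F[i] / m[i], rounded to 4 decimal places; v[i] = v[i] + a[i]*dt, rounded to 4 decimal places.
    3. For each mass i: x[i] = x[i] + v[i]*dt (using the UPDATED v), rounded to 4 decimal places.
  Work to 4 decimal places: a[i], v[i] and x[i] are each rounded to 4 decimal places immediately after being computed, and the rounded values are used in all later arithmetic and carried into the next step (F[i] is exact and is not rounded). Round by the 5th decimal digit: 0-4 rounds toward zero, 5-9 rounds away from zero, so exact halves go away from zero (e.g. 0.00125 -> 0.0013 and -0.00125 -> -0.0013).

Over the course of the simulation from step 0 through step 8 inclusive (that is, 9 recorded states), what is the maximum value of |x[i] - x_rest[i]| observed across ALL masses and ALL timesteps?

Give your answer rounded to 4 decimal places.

Answer: 1.6788

Derivation:
Step 0: x=[4.0000 5.0000 10.0000] v=[0.0000 0.0000 0.0000]
Step 1: x=[3.7500 5.5000 9.7500] v=[-1.0000 2.0000 -1.0000]
Step 2: x=[3.3438 6.3125 9.3438] v=[-1.6250 3.2500 -1.6250]
Step 3: x=[2.9336 7.1328 8.9336] v=[-1.6407 3.2813 -1.6407]
Step 4: x=[2.6733 7.6533 8.6733] v=[-1.0411 2.0821 -1.0411]
Step 5: x=[2.6605 7.6788 8.6605] v=[-0.0511 0.1021 -0.0511]
Step 6: x=[2.9000 7.1998 8.9000] v=[0.9581 -1.9162 0.9581]
Step 7: x=[3.3020 6.3958 9.3020] v=[1.6080 -3.2160 1.6080]
Step 8: x=[3.7157 5.5684 9.7157] v=[1.6549 -3.3098 1.6549]
Max displacement = 1.6788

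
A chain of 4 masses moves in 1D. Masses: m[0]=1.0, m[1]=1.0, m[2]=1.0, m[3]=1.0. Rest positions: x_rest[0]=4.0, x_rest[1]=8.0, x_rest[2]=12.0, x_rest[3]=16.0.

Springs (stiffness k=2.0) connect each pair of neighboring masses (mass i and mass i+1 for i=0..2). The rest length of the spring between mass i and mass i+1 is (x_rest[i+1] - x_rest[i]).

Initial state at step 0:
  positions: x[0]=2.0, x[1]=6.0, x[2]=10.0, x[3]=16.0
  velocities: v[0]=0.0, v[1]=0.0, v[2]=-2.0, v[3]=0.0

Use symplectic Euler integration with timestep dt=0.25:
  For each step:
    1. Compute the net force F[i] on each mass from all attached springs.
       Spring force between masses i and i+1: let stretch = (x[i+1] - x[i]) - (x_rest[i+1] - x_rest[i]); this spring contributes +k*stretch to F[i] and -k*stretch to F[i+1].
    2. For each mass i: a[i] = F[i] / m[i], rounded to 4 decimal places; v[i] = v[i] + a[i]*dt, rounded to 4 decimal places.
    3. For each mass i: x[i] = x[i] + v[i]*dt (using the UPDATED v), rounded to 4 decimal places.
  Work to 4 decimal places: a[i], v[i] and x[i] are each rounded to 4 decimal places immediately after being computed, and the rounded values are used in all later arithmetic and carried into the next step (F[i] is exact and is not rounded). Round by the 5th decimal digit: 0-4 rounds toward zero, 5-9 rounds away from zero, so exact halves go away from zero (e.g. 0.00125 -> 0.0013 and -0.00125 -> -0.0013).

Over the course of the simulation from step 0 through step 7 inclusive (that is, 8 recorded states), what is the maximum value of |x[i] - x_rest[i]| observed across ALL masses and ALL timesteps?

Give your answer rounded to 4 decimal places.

Answer: 3.6846

Derivation:
Step 0: x=[2.0000 6.0000 10.0000 16.0000] v=[0.0000 0.0000 -2.0000 0.0000]
Step 1: x=[2.0000 6.0000 9.7500 15.7500] v=[0.0000 0.0000 -1.0000 -1.0000]
Step 2: x=[2.0000 5.9688 9.7813 15.2500] v=[0.0000 -0.1250 0.1250 -2.0000]
Step 3: x=[1.9961 5.9180 10.0196 14.5664] v=[-0.0156 -0.2032 0.9531 -2.7344]
Step 4: x=[1.9824 5.8897 10.3135 13.8145] v=[-0.0547 -0.1134 1.1757 -3.0078]
Step 5: x=[1.9571 5.9259 10.4921 13.1249] v=[-0.1011 0.1449 0.7143 -2.7583]
Step 6: x=[1.9279 6.0368 10.4290 12.6062] v=[-0.1167 0.4436 -0.2524 -2.0747]
Step 7: x=[1.9123 6.1831 10.0890 12.3154] v=[-0.0623 0.5853 -1.3599 -1.1633]
Max displacement = 3.6846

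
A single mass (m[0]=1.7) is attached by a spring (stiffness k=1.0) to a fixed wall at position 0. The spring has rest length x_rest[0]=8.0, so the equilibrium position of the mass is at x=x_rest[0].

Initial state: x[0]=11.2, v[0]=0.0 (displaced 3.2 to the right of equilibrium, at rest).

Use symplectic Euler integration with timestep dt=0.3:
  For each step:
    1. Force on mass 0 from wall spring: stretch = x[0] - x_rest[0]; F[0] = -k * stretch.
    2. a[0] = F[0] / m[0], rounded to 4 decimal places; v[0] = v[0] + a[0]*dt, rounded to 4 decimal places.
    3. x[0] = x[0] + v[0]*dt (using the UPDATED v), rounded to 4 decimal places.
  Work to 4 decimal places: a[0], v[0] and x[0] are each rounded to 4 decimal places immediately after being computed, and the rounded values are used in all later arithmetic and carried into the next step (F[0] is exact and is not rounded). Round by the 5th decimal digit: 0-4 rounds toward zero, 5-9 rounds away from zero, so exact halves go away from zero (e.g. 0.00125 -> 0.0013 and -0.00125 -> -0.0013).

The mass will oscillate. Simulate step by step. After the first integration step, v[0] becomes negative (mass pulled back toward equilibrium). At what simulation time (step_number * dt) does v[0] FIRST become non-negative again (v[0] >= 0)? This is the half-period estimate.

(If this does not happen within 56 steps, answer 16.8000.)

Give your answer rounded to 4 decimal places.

Step 0: x=[11.2000] v=[0.0000]
Step 1: x=[11.0306] v=[-0.5647]
Step 2: x=[10.7008] v=[-1.0995]
Step 3: x=[10.2280] v=[-1.5761]
Step 4: x=[9.6372] v=[-1.9693]
Step 5: x=[8.9597] v=[-2.2582]
Step 6: x=[8.2314] v=[-2.4276]
Step 7: x=[7.4909] v=[-2.4684]
Step 8: x=[6.7773] v=[-2.3786]
Step 9: x=[6.1285] v=[-2.1628]
Step 10: x=[5.5788] v=[-1.8325]
Step 11: x=[5.1572] v=[-1.4052]
Step 12: x=[4.8862] v=[-0.9035]
Step 13: x=[4.7800] v=[-0.3540]
Step 14: x=[4.8443] v=[0.2142]
First v>=0 after going negative at step 14, time=4.2000

Answer: 4.2000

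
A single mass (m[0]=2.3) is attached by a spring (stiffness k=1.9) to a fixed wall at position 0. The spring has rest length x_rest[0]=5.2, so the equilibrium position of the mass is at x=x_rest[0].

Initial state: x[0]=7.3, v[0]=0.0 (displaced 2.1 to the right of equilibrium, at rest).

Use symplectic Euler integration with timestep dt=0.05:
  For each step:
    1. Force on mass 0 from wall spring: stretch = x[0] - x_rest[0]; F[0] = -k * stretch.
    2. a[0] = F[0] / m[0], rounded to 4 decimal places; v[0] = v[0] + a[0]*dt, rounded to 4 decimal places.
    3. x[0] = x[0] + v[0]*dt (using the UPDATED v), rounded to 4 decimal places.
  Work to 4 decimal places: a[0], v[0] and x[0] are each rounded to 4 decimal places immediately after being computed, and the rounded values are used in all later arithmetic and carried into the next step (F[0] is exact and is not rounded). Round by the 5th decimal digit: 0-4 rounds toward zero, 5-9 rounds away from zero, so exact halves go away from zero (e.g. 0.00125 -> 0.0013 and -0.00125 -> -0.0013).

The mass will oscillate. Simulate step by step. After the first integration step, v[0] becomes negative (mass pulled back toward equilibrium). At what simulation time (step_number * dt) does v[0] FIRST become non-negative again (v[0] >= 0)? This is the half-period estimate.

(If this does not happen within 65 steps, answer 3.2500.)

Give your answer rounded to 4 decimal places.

Step 0: x=[7.3000] v=[0.0000]
Step 1: x=[7.2957] v=[-0.0867]
Step 2: x=[7.2870] v=[-0.1733]
Step 3: x=[7.2740] v=[-0.2595]
Step 4: x=[7.2567] v=[-0.3452]
Step 5: x=[7.2352] v=[-0.4302]
Step 6: x=[7.2095] v=[-0.5143]
Step 7: x=[7.1796] v=[-0.5973]
Step 8: x=[7.1456] v=[-0.6791]
Step 9: x=[7.1076] v=[-0.7595]
Step 10: x=[7.0657] v=[-0.8383]
Step 11: x=[7.0199] v=[-0.9154]
Step 12: x=[6.9704] v=[-0.9906]
Step 13: x=[6.9172] v=[-1.0637]
Step 14: x=[6.8605] v=[-1.1346]
Step 15: x=[6.8003] v=[-1.2032]
Step 16: x=[6.7368] v=[-1.2693]
Step 17: x=[6.6702] v=[-1.3328]
Step 18: x=[6.6005] v=[-1.3935]
Step 19: x=[6.5279] v=[-1.4513]
Step 20: x=[6.4526] v=[-1.5062]
Step 21: x=[6.3747] v=[-1.5579]
Step 22: x=[6.2944] v=[-1.6064]
Step 23: x=[6.2118] v=[-1.6516]
Step 24: x=[6.1271] v=[-1.6934]
Step 25: x=[6.0405] v=[-1.7317]
Step 26: x=[5.9522] v=[-1.7664]
Step 27: x=[5.8623] v=[-1.7975]
Step 28: x=[5.7711] v=[-1.8249]
Step 29: x=[5.6787] v=[-1.8485]
Step 30: x=[5.5853] v=[-1.8683]
Step 31: x=[5.4911] v=[-1.8842]
Step 32: x=[5.3963] v=[-1.8962]
Step 33: x=[5.3011] v=[-1.9043]
Step 34: x=[5.2057] v=[-1.9085]
Step 35: x=[5.1103] v=[-1.9087]
Step 36: x=[5.0151] v=[-1.9050]
Step 37: x=[4.9202] v=[-1.8974]
Step 38: x=[4.8259] v=[-1.8858]
Step 39: x=[4.7324] v=[-1.8704]
Step 40: x=[4.6398] v=[-1.8511]
Step 41: x=[4.5484] v=[-1.8280]
Step 42: x=[4.4583] v=[-1.8011]
Step 43: x=[4.3698] v=[-1.7705]
Step 44: x=[4.2830] v=[-1.7362]
Step 45: x=[4.1981] v=[-1.6983]
Step 46: x=[4.1153] v=[-1.6569]
Step 47: x=[4.0347] v=[-1.6121]
Step 48: x=[3.9565] v=[-1.5640]
Step 49: x=[3.8809] v=[-1.5126]
Step 50: x=[3.8080] v=[-1.4581]
Step 51: x=[3.7380] v=[-1.4006]
Step 52: x=[3.6710] v=[-1.3402]
Step 53: x=[3.6072] v=[-1.2770]
Step 54: x=[3.5466] v=[-1.2112]
Step 55: x=[3.4895] v=[-1.1429]
Step 56: x=[3.4359] v=[-1.0723]
Step 57: x=[3.3859] v=[-0.9994]
Step 58: x=[3.3397] v=[-0.9245]
Step 59: x=[3.2973] v=[-0.8477]
Step 60: x=[3.2588] v=[-0.7691]
Step 61: x=[3.2244] v=[-0.6889]
Step 62: x=[3.1940] v=[-0.6073]
Step 63: x=[3.1678] v=[-0.5244]
Step 64: x=[3.1458] v=[-0.4405]
Step 65: x=[3.1280] v=[-0.3557]
v[0] did not become non-negative within 65 steps; using fallback time=3.2500

Answer: 3.2500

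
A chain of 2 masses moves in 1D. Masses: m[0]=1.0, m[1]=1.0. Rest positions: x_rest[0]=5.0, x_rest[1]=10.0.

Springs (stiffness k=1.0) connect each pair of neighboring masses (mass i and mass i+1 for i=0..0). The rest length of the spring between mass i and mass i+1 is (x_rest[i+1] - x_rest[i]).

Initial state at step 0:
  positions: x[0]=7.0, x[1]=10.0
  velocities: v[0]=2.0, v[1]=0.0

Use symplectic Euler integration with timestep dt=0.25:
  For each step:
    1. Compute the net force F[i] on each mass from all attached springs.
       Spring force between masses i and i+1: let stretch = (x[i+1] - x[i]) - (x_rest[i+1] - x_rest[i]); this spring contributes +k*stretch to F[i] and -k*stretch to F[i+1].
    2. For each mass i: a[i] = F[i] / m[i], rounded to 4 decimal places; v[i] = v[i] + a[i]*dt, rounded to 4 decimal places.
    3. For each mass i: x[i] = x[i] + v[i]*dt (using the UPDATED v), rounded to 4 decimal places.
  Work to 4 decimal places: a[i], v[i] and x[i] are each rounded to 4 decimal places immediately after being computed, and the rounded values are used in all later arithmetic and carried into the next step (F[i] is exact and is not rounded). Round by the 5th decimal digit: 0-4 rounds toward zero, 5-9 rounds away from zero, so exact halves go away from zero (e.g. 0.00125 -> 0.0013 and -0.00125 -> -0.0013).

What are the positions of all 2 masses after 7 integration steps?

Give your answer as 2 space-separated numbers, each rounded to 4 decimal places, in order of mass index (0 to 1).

Step 0: x=[7.0000 10.0000] v=[2.0000 0.0000]
Step 1: x=[7.3750 10.1250] v=[1.5000 0.5000]
Step 2: x=[7.6094 10.3906] v=[0.9375 1.0625]
Step 3: x=[7.7051 10.7949] v=[0.3828 1.6172]
Step 4: x=[7.6814 11.3186] v=[-0.0948 2.0948]
Step 5: x=[7.5725 11.9275] v=[-0.4355 2.4355]
Step 6: x=[7.4233 12.5767] v=[-0.5968 2.5968]
Step 7: x=[7.2837 13.2163] v=[-0.5585 2.5585]

Answer: 7.2837 13.2163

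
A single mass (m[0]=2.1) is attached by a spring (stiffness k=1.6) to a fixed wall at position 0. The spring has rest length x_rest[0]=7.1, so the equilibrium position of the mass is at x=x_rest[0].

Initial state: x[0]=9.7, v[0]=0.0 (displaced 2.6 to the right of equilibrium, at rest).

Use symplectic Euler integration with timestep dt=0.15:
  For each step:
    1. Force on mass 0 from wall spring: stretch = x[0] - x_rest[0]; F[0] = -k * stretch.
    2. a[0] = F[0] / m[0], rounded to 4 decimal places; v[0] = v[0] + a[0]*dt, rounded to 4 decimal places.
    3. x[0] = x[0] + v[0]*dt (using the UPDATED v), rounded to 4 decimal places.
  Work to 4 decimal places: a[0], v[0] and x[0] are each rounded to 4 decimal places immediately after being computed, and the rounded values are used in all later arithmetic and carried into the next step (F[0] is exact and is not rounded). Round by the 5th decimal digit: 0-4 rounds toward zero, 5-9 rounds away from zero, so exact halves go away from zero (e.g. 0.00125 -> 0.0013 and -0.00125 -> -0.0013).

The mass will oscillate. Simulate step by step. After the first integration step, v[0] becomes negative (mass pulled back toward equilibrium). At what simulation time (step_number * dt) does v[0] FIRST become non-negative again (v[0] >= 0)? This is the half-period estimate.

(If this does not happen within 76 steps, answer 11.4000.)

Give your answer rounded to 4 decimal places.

Step 0: x=[9.7000] v=[0.0000]
Step 1: x=[9.6554] v=[-0.2972]
Step 2: x=[9.5670] v=[-0.5893]
Step 3: x=[9.4363] v=[-0.8712]
Step 4: x=[9.2656] v=[-1.1382]
Step 5: x=[9.0577] v=[-1.3857]
Step 6: x=[8.8163] v=[-1.6094]
Step 7: x=[8.5455] v=[-1.8056]
Step 8: x=[8.2499] v=[-1.9708]
Step 9: x=[7.9346] v=[-2.1022]
Step 10: x=[7.6050] v=[-2.1976]
Step 11: x=[7.2667] v=[-2.2553]
Step 12: x=[6.9255] v=[-2.2744]
Step 13: x=[6.5873] v=[-2.2545]
Step 14: x=[6.2579] v=[-2.1959]
Step 15: x=[5.9429] v=[-2.0997]
Step 16: x=[5.6478] v=[-1.9675]
Step 17: x=[5.3776] v=[-1.8015]
Step 18: x=[5.1369] v=[-1.6047]
Step 19: x=[4.9299] v=[-1.3803]
Step 20: x=[4.7601] v=[-1.1323]
Step 21: x=[4.6304] v=[-0.8649]
Step 22: x=[4.5430] v=[-0.5827]
Step 23: x=[4.4994] v=[-0.2905]
Step 24: x=[4.5004] v=[0.0067]
First v>=0 after going negative at step 24, time=3.6000

Answer: 3.6000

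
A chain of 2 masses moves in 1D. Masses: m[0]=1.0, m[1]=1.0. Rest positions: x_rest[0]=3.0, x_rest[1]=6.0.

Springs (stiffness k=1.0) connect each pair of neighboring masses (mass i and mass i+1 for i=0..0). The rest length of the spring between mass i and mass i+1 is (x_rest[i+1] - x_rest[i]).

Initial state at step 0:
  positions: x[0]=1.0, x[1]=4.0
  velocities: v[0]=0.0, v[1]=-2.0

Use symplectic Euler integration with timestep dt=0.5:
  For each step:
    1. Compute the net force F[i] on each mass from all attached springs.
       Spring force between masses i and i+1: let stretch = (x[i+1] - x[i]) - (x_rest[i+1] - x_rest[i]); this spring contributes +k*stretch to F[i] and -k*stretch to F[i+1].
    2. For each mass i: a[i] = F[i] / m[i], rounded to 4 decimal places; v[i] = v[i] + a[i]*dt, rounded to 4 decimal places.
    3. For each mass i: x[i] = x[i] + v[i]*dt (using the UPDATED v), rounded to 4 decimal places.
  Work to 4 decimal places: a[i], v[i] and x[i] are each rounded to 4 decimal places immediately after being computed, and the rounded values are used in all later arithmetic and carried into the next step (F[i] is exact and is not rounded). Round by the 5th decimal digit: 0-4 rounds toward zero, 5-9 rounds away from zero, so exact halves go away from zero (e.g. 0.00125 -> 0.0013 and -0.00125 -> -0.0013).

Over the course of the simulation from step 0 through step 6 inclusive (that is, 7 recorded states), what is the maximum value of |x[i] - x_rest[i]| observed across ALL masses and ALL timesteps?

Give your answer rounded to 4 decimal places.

Answer: 5.7032

Derivation:
Step 0: x=[1.0000 4.0000] v=[0.0000 -2.0000]
Step 1: x=[1.0000 3.0000] v=[0.0000 -2.0000]
Step 2: x=[0.7500 2.2500] v=[-0.5000 -1.5000]
Step 3: x=[0.1250 1.8750] v=[-1.2500 -0.7500]
Step 4: x=[-0.8125 1.8125] v=[-1.8750 -0.1250]
Step 5: x=[-1.8438 1.8438] v=[-2.0625 0.0625]
Step 6: x=[-2.7032 1.7032] v=[-1.7187 -0.2813]
Max displacement = 5.7032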